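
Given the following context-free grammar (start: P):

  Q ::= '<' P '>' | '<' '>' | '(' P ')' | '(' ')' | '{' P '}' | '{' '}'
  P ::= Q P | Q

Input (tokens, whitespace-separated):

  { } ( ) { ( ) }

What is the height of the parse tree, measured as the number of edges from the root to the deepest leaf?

[P [Q { }] [P [Q ( )] [P [Q { [P [Q ( )]] }]]]]

6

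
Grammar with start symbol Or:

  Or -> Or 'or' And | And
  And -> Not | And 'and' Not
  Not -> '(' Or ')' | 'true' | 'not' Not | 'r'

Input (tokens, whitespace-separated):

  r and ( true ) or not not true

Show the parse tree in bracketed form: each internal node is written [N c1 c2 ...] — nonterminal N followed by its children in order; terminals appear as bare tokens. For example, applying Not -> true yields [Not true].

Or
Or or And
And or And
And and Not or And
Not and Not or And
r and Not or And
r and ( Or ) or And
r and ( And ) or And
r and ( Not ) or And
r and ( true ) or And
r and ( true ) or Not
r and ( true ) or not Not
r and ( true ) or not not Not
r and ( true ) or not not true

[Or [Or [And [And [Not r]] and [Not ( [Or [And [Not true]]] )]]] or [And [Not not [Not not [Not true]]]]]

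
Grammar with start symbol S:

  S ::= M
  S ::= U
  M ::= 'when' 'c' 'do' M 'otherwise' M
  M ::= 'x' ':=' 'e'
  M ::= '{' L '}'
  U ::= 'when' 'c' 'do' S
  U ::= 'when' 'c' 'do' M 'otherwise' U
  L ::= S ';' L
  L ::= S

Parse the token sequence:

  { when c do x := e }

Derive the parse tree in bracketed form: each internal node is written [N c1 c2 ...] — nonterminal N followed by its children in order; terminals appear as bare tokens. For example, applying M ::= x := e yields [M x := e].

[S [M { [L [S [U when c do [S [M x := e]]]]] }]]

S
M
{ L }
{ S }
{ U }
{ when c do S }
{ when c do M }
{ when c do x := e }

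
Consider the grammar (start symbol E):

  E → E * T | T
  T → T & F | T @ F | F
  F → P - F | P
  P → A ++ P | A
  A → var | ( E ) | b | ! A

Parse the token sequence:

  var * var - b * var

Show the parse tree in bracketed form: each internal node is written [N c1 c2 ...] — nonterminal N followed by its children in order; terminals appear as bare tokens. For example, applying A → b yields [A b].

E
E * T
E * T * T
T * T * T
F * T * T
P * T * T
A * T * T
var * T * T
var * F * T
var * P - F * T
var * A - F * T
var * var - F * T
var * var - P * T
var * var - A * T
var * var - b * T
var * var - b * F
var * var - b * P
var * var - b * A
var * var - b * var

[E [E [E [T [F [P [A var]]]]] * [T [F [P [A var]] - [F [P [A b]]]]]] * [T [F [P [A var]]]]]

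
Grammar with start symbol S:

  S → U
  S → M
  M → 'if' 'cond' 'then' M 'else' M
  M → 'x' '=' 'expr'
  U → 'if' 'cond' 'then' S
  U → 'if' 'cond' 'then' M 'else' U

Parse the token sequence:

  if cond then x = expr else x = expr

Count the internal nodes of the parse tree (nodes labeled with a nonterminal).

[S [M if cond then [M x = expr] else [M x = expr]]]

4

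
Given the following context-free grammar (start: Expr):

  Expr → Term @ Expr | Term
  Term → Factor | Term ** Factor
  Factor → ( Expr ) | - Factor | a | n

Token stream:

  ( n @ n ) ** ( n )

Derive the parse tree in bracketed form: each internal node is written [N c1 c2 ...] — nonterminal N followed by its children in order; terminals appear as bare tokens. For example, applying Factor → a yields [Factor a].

Expr
Term
Term ** Factor
Factor ** Factor
( Expr ) ** Factor
( Term @ Expr ) ** Factor
( Factor @ Expr ) ** Factor
( n @ Expr ) ** Factor
( n @ Term ) ** Factor
( n @ Factor ) ** Factor
( n @ n ) ** Factor
( n @ n ) ** ( Expr )
( n @ n ) ** ( Term )
( n @ n ) ** ( Factor )
( n @ n ) ** ( n )

[Expr [Term [Term [Factor ( [Expr [Term [Factor n]] @ [Expr [Term [Factor n]]]] )]] ** [Factor ( [Expr [Term [Factor n]]] )]]]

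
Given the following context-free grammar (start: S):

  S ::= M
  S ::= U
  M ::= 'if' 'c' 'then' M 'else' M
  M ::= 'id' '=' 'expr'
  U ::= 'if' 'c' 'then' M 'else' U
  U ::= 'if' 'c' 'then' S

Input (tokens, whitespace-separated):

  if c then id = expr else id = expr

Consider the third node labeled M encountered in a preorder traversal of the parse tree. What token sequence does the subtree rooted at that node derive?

id = expr

[S [M if c then [M id = expr] else [M id = expr]]]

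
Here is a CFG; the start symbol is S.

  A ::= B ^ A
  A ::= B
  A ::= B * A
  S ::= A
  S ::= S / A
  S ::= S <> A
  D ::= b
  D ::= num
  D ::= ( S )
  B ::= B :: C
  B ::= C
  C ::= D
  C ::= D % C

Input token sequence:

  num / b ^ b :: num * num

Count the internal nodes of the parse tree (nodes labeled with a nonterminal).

[S [S [A [B [C [D num]]]]] / [A [B [C [D b]]] ^ [A [B [B [C [D b]]] :: [C [D num]]] * [A [B [C [D num]]]]]]]

21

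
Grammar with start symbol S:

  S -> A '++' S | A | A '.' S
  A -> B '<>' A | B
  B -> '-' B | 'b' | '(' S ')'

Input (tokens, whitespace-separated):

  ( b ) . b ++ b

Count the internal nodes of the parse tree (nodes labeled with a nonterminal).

12

[S [A [B ( [S [A [B b]]] )]] . [S [A [B b]] ++ [S [A [B b]]]]]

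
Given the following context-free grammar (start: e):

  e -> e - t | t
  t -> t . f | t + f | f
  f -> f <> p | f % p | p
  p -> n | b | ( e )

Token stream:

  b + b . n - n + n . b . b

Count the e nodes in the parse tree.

2

[e [e [t [t [t [f [p b]]] + [f [p b]]] . [f [p n]]]] - [t [t [t [t [f [p n]]] + [f [p n]]] . [f [p b]]] . [f [p b]]]]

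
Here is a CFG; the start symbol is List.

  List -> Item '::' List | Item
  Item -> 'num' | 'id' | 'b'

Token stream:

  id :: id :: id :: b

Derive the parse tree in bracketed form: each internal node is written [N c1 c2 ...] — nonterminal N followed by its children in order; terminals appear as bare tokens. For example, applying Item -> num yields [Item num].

[List [Item id] :: [List [Item id] :: [List [Item id] :: [List [Item b]]]]]

List
Item :: List
id :: List
id :: Item :: List
id :: id :: List
id :: id :: Item :: List
id :: id :: id :: List
id :: id :: id :: Item
id :: id :: id :: b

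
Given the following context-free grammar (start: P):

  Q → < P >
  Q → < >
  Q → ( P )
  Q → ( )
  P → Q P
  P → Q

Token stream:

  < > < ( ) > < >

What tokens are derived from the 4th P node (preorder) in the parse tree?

[P [Q < >] [P [Q < [P [Q ( )]] >] [P [Q < >]]]]

< >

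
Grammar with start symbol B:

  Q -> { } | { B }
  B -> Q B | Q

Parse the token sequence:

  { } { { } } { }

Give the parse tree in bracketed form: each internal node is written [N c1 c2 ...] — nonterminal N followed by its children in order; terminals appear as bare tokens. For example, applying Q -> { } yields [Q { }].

[B [Q { }] [B [Q { [B [Q { }]] }] [B [Q { }]]]]

B
Q B
{ } B
{ } Q B
{ } { B } B
{ } { Q } B
{ } { { } } B
{ } { { } } Q
{ } { { } } { }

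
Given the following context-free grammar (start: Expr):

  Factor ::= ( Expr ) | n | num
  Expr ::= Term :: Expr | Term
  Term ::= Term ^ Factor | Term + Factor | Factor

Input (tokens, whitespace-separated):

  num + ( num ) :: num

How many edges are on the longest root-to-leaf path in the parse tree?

6

[Expr [Term [Term [Factor num]] + [Factor ( [Expr [Term [Factor num]]] )]] :: [Expr [Term [Factor num]]]]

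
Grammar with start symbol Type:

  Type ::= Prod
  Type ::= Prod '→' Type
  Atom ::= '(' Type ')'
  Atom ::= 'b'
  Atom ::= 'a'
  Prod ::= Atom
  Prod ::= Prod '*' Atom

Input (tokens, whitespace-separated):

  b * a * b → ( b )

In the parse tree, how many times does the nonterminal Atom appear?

5

[Type [Prod [Prod [Prod [Atom b]] * [Atom a]] * [Atom b]] → [Type [Prod [Atom ( [Type [Prod [Atom b]]] )]]]]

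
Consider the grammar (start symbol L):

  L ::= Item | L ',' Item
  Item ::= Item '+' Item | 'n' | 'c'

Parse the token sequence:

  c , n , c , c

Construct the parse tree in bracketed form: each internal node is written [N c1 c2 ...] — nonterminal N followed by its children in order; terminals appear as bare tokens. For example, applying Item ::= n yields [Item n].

L
L , Item
L , Item , Item
L , Item , Item , Item
Item , Item , Item , Item
c , Item , Item , Item
c , n , Item , Item
c , n , c , Item
c , n , c , c

[L [L [L [L [Item c]] , [Item n]] , [Item c]] , [Item c]]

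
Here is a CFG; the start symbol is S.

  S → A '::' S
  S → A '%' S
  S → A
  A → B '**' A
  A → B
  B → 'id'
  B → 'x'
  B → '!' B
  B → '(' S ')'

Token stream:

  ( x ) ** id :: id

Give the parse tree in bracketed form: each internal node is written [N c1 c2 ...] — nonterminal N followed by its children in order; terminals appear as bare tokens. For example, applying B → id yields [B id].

S
A :: S
B ** A :: S
( S ) ** A :: S
( A ) ** A :: S
( B ) ** A :: S
( x ) ** A :: S
( x ) ** B :: S
( x ) ** id :: S
( x ) ** id :: A
( x ) ** id :: B
( x ) ** id :: id

[S [A [B ( [S [A [B x]]] )] ** [A [B id]]] :: [S [A [B id]]]]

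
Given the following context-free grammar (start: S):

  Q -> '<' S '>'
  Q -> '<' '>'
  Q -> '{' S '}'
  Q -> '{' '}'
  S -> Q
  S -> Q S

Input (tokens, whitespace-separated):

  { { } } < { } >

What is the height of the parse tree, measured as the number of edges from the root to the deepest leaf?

5

[S [Q { [S [Q { }]] }] [S [Q < [S [Q { }]] >]]]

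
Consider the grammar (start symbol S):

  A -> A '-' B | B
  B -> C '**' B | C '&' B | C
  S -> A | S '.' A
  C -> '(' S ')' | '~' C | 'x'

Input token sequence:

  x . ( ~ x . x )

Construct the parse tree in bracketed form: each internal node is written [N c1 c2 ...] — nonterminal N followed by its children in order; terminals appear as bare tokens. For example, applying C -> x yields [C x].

[S [S [A [B [C x]]]] . [A [B [C ( [S [S [A [B [C ~ [C x]]]]] . [A [B [C x]]]] )]]]]

S
S . A
A . A
B . A
C . A
x . A
x . B
x . C
x . ( S )
x . ( S . A )
x . ( A . A )
x . ( B . A )
x . ( C . A )
x . ( ~ C . A )
x . ( ~ x . A )
x . ( ~ x . B )
x . ( ~ x . C )
x . ( ~ x . x )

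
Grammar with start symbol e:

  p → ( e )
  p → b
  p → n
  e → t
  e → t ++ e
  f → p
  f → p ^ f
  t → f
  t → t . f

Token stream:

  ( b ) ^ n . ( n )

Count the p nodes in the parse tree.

5

[e [t [t [f [p ( [e [t [f [p b]]]] )] ^ [f [p n]]]] . [f [p ( [e [t [f [p n]]]] )]]]]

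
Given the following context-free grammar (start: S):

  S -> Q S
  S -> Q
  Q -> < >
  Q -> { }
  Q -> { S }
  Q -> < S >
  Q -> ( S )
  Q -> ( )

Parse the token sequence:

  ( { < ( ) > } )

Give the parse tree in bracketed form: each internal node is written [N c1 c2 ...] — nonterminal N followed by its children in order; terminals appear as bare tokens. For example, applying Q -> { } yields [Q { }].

[S [Q ( [S [Q { [S [Q < [S [Q ( )]] >]] }]] )]]

S
Q
( S )
( Q )
( { S } )
( { Q } )
( { < S > } )
( { < Q > } )
( { < ( ) > } )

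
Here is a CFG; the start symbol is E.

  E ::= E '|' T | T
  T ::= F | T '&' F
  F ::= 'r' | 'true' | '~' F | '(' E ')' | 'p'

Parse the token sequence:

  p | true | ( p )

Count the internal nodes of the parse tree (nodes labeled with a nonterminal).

[E [E [E [T [F p]]] | [T [F true]]] | [T [F ( [E [T [F p]]] )]]]

12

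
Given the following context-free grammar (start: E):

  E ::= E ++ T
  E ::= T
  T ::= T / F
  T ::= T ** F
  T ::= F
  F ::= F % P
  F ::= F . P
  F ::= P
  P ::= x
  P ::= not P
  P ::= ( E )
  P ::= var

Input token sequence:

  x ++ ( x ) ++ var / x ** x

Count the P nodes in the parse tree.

[E [E [E [T [F [P x]]]] ++ [T [F [P ( [E [T [F [P x]]]] )]]]] ++ [T [T [T [F [P var]]] / [F [P x]]] ** [F [P x]]]]

6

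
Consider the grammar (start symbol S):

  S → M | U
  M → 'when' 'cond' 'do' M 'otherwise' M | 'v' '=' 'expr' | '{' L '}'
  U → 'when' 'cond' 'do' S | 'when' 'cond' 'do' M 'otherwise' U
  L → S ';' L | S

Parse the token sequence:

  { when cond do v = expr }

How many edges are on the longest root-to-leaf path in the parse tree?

[S [M { [L [S [U when cond do [S [M v = expr]]]]] }]]

7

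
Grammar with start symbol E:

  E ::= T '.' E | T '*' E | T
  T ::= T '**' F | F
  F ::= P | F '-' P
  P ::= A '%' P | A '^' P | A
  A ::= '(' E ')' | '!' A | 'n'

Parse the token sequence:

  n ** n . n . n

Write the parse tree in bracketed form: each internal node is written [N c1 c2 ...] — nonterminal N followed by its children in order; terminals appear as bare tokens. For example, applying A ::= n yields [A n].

[E [T [T [F [P [A n]]]] ** [F [P [A n]]]] . [E [T [F [P [A n]]]] . [E [T [F [P [A n]]]]]]]

E
T . E
T ** F . E
F ** F . E
P ** F . E
A ** F . E
n ** F . E
n ** P . E
n ** A . E
n ** n . E
n ** n . T . E
n ** n . F . E
n ** n . P . E
n ** n . A . E
n ** n . n . E
n ** n . n . T
n ** n . n . F
n ** n . n . P
n ** n . n . A
n ** n . n . n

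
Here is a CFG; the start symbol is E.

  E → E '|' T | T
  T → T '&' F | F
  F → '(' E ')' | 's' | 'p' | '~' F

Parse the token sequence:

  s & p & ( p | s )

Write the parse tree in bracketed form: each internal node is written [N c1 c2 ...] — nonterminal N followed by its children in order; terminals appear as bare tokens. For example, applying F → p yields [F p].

[E [T [T [T [F s]] & [F p]] & [F ( [E [E [T [F p]]] | [T [F s]]] )]]]

E
T
T & F
T & F & F
F & F & F
s & F & F
s & p & F
s & p & ( E )
s & p & ( E | T )
s & p & ( T | T )
s & p & ( F | T )
s & p & ( p | T )
s & p & ( p | F )
s & p & ( p | s )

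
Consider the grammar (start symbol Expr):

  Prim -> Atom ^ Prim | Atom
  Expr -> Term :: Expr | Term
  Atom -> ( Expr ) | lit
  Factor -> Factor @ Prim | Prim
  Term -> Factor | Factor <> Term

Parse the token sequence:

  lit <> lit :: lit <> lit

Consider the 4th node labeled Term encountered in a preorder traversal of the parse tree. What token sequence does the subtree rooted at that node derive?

lit

[Expr [Term [Factor [Prim [Atom lit]]] <> [Term [Factor [Prim [Atom lit]]]]] :: [Expr [Term [Factor [Prim [Atom lit]]] <> [Term [Factor [Prim [Atom lit]]]]]]]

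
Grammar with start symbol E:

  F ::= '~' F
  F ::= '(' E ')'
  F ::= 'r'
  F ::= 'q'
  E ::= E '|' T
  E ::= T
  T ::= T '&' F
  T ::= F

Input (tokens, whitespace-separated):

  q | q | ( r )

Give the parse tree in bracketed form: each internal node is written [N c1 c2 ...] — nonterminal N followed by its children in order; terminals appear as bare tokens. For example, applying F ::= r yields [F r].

[E [E [E [T [F q]]] | [T [F q]]] | [T [F ( [E [T [F r]]] )]]]

E
E | T
E | T | T
T | T | T
F | T | T
q | T | T
q | F | T
q | q | T
q | q | F
q | q | ( E )
q | q | ( T )
q | q | ( F )
q | q | ( r )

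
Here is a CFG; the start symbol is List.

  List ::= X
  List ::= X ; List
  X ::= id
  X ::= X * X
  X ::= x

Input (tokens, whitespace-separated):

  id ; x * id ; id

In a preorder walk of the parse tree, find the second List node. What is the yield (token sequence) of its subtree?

[List [X id] ; [List [X [X x] * [X id]] ; [List [X id]]]]

x * id ; id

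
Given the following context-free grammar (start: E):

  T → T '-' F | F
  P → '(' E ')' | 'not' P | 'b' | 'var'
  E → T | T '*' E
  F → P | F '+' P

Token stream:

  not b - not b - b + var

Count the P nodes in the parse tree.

[E [T [T [T [F [P not [P b]]]] - [F [P not [P b]]]] - [F [F [P b]] + [P var]]]]

6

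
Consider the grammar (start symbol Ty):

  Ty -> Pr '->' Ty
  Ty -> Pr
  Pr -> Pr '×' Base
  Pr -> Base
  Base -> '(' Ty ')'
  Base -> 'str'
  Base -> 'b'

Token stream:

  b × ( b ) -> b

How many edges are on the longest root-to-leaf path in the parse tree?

6

[Ty [Pr [Pr [Base b]] × [Base ( [Ty [Pr [Base b]]] )]] -> [Ty [Pr [Base b]]]]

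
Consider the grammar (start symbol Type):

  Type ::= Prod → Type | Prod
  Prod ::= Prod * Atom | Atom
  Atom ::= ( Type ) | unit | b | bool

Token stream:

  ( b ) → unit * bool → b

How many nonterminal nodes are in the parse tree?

14

[Type [Prod [Atom ( [Type [Prod [Atom b]]] )]] → [Type [Prod [Prod [Atom unit]] * [Atom bool]] → [Type [Prod [Atom b]]]]]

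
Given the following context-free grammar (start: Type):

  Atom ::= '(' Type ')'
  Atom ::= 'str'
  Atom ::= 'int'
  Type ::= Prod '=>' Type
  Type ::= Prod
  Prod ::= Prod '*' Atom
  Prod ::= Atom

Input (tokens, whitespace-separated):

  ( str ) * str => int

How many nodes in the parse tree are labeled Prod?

[Type [Prod [Prod [Atom ( [Type [Prod [Atom str]]] )]] * [Atom str]] => [Type [Prod [Atom int]]]]

4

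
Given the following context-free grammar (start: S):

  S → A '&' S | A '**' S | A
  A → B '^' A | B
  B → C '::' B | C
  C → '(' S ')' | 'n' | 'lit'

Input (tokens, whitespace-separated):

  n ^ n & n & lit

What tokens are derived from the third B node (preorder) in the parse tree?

[S [A [B [C n]] ^ [A [B [C n]]]] & [S [A [B [C n]]] & [S [A [B [C lit]]]]]]

n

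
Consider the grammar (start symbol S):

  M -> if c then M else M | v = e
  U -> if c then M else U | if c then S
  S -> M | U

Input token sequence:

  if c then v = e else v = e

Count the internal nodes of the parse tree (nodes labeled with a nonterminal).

4

[S [M if c then [M v = e] else [M v = e]]]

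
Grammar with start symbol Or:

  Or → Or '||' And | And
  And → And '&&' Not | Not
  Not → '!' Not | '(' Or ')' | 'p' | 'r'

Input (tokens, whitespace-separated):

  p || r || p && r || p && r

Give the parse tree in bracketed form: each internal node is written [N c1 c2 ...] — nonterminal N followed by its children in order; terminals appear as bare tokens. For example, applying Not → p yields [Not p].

[Or [Or [Or [Or [And [Not p]]] || [And [Not r]]] || [And [And [Not p]] && [Not r]]] || [And [And [Not p]] && [Not r]]]

Or
Or || And
Or || And || And
Or || And || And || And
And || And || And || And
Not || And || And || And
p || And || And || And
p || Not || And || And
p || r || And || And
p || r || And && Not || And
p || r || Not && Not || And
p || r || p && Not || And
p || r || p && r || And
p || r || p && r || And && Not
p || r || p && r || Not && Not
p || r || p && r || p && Not
p || r || p && r || p && r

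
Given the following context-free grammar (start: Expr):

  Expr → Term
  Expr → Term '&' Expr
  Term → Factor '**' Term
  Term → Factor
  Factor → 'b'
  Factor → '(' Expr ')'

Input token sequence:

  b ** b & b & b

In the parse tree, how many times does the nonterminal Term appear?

4

[Expr [Term [Factor b] ** [Term [Factor b]]] & [Expr [Term [Factor b]] & [Expr [Term [Factor b]]]]]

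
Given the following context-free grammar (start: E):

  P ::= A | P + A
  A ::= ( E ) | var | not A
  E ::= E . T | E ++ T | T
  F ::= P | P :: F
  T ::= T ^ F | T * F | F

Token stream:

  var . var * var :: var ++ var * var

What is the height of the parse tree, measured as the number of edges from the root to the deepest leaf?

7

[E [E [E [T [F [P [A var]]]]] . [T [T [F [P [A var]]]] * [F [P [A var]] :: [F [P [A var]]]]]] ++ [T [T [F [P [A var]]]] * [F [P [A var]]]]]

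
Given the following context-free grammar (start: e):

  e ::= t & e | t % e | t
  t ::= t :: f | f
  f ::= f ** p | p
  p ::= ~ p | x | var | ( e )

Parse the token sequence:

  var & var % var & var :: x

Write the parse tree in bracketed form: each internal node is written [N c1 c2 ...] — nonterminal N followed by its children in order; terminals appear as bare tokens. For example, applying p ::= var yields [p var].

[e [t [f [p var]]] & [e [t [f [p var]]] % [e [t [f [p var]]] & [e [t [t [f [p var]]] :: [f [p x]]]]]]]

e
t & e
f & e
p & e
var & e
var & t % e
var & f % e
var & p % e
var & var % e
var & var % t & e
var & var % f & e
var & var % p & e
var & var % var & e
var & var % var & t
var & var % var & t :: f
var & var % var & f :: f
var & var % var & p :: f
var & var % var & var :: f
var & var % var & var :: p
var & var % var & var :: x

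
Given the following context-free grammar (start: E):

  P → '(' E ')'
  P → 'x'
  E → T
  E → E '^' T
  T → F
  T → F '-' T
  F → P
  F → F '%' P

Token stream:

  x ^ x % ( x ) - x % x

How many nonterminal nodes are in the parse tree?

19

[E [E [T [F [P x]]]] ^ [T [F [F [P x]] % [P ( [E [T [F [P x]]]] )]] - [T [F [F [P x]] % [P x]]]]]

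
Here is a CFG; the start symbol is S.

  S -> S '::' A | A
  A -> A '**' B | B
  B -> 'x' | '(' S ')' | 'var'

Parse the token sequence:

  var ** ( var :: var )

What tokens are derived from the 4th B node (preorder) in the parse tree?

[S [A [A [B var]] ** [B ( [S [S [A [B var]]] :: [A [B var]]] )]]]

var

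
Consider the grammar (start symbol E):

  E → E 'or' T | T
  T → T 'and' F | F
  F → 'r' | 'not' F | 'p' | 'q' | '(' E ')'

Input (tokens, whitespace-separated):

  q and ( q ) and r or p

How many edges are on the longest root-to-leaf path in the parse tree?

8

[E [E [T [T [T [F q]] and [F ( [E [T [F q]]] )]] and [F r]]] or [T [F p]]]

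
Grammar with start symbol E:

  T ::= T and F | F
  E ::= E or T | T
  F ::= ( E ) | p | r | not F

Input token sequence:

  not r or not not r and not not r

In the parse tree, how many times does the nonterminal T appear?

3

[E [E [T [F not [F r]]]] or [T [T [F not [F not [F r]]]] and [F not [F not [F r]]]]]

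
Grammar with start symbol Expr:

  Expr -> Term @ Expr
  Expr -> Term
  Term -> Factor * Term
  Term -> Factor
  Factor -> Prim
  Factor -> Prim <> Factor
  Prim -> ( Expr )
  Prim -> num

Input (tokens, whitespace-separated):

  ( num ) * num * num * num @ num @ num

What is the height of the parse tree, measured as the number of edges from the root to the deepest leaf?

8

[Expr [Term [Factor [Prim ( [Expr [Term [Factor [Prim num]]]] )]] * [Term [Factor [Prim num]] * [Term [Factor [Prim num]] * [Term [Factor [Prim num]]]]]] @ [Expr [Term [Factor [Prim num]]] @ [Expr [Term [Factor [Prim num]]]]]]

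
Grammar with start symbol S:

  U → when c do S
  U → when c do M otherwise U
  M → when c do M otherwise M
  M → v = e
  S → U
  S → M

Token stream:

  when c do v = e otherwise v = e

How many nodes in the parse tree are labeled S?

1

[S [M when c do [M v = e] otherwise [M v = e]]]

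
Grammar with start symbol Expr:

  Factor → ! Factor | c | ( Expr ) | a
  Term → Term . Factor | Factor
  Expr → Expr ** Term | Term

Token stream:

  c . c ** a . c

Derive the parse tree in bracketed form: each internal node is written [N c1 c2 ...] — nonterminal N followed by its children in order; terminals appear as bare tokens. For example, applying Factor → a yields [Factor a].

Expr
Expr ** Term
Term ** Term
Term . Factor ** Term
Factor . Factor ** Term
c . Factor ** Term
c . c ** Term
c . c ** Term . Factor
c . c ** Factor . Factor
c . c ** a . Factor
c . c ** a . c

[Expr [Expr [Term [Term [Factor c]] . [Factor c]]] ** [Term [Term [Factor a]] . [Factor c]]]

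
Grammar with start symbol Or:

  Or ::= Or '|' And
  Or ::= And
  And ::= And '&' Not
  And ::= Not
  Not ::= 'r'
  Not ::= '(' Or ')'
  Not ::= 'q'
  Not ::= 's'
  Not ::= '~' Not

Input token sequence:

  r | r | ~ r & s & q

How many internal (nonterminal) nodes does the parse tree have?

[Or [Or [Or [And [Not r]]] | [And [Not r]]] | [And [And [And [Not ~ [Not r]]] & [Not s]] & [Not q]]]

14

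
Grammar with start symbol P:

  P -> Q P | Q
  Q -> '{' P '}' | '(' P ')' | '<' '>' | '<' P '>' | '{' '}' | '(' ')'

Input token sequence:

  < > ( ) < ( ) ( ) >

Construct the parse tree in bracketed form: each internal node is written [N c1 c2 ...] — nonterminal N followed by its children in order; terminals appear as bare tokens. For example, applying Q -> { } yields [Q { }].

P
Q P
< > P
< > Q P
< > ( ) P
< > ( ) Q
< > ( ) < P >
< > ( ) < Q P >
< > ( ) < ( ) P >
< > ( ) < ( ) Q >
< > ( ) < ( ) ( ) >

[P [Q < >] [P [Q ( )] [P [Q < [P [Q ( )] [P [Q ( )]]] >]]]]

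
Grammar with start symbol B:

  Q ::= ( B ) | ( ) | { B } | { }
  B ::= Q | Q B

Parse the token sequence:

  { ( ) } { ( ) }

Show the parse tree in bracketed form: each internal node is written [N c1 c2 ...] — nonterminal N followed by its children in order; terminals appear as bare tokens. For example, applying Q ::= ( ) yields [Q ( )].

[B [Q { [B [Q ( )]] }] [B [Q { [B [Q ( )]] }]]]

B
Q B
{ B } B
{ Q } B
{ ( ) } B
{ ( ) } Q
{ ( ) } { B }
{ ( ) } { Q }
{ ( ) } { ( ) }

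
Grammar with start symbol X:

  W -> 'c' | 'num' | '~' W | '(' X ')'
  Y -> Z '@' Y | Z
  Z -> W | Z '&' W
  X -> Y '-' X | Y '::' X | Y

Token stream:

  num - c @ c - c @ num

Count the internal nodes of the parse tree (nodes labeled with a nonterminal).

[X [Y [Z [W num]]] - [X [Y [Z [W c]] @ [Y [Z [W c]]]] - [X [Y [Z [W c]] @ [Y [Z [W num]]]]]]]

18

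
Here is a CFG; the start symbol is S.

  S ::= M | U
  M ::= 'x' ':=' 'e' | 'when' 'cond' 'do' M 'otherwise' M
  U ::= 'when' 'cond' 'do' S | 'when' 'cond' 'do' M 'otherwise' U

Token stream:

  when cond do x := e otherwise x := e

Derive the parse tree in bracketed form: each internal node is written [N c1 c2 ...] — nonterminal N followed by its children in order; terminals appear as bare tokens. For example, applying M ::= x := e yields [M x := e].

[S [M when cond do [M x := e] otherwise [M x := e]]]

S
M
when cond do M otherwise M
when cond do x := e otherwise M
when cond do x := e otherwise x := e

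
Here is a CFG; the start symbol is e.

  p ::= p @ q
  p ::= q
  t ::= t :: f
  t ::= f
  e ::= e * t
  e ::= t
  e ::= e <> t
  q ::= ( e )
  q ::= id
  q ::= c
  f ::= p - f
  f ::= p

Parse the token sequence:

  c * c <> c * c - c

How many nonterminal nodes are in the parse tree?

23

[e [e [e [e [t [f [p [q c]]]]] * [t [f [p [q c]]]]] <> [t [f [p [q c]]]]] * [t [f [p [q c]] - [f [p [q c]]]]]]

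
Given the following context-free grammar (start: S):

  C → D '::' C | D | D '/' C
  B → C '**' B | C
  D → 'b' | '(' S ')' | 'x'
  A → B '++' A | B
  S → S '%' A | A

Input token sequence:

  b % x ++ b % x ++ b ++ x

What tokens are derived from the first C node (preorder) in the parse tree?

b

[S [S [S [A [B [C [D b]]]]] % [A [B [C [D x]]] ++ [A [B [C [D b]]]]]] % [A [B [C [D x]]] ++ [A [B [C [D b]]] ++ [A [B [C [D x]]]]]]]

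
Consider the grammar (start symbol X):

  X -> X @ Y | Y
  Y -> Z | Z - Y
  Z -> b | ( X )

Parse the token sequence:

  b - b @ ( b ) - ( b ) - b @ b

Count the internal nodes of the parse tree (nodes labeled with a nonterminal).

21

[X [X [X [Y [Z b] - [Y [Z b]]]] @ [Y [Z ( [X [Y [Z b]]] )] - [Y [Z ( [X [Y [Z b]]] )] - [Y [Z b]]]]] @ [Y [Z b]]]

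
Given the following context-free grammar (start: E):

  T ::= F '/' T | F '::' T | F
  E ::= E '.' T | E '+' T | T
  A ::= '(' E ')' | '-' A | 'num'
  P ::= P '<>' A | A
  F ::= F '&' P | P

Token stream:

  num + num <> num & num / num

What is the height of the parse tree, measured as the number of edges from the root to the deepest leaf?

7

[E [E [T [F [P [A num]]]]] + [T [F [F [P [P [A num]] <> [A num]]] & [P [A num]]] / [T [F [P [A num]]]]]]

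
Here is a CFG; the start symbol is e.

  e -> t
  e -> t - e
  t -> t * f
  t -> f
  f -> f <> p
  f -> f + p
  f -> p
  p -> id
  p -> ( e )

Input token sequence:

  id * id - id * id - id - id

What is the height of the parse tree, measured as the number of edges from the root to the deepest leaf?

7

[e [t [t [f [p id]]] * [f [p id]]] - [e [t [t [f [p id]]] * [f [p id]]] - [e [t [f [p id]]] - [e [t [f [p id]]]]]]]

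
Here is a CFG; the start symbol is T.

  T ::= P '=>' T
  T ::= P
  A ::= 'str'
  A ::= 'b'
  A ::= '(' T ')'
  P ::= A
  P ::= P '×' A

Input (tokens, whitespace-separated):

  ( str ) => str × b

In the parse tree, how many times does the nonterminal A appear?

[T [P [A ( [T [P [A str]]] )]] => [T [P [P [A str]] × [A b]]]]

4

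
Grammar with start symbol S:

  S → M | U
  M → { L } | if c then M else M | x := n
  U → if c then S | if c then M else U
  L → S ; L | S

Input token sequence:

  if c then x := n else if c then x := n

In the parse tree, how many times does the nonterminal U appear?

[S [U if c then [M x := n] else [U if c then [S [M x := n]]]]]

2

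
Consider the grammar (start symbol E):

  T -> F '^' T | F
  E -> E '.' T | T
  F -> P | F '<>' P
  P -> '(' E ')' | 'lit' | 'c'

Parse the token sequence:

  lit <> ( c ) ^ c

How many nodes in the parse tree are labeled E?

[E [T [F [F [P lit]] <> [P ( [E [T [F [P c]]]] )]] ^ [T [F [P c]]]]]

2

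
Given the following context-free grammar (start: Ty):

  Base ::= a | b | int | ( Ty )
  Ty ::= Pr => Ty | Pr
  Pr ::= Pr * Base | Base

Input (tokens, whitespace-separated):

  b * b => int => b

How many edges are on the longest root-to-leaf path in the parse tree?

[Ty [Pr [Pr [Base b]] * [Base b]] => [Ty [Pr [Base int]] => [Ty [Pr [Base b]]]]]

5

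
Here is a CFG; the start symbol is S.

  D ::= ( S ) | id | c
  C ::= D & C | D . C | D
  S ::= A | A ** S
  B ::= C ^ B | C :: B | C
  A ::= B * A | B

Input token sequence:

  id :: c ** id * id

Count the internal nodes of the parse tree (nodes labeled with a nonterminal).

[S [A [B [C [D id]] :: [B [C [D c]]]]] ** [S [A [B [C [D id]]] * [A [B [C [D id]]]]]]]

17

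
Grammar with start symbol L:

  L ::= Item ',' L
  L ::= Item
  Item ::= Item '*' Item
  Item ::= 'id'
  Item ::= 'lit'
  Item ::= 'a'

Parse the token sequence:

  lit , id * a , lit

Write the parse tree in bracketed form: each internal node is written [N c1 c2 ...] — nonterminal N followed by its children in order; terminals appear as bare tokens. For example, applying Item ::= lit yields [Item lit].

L
Item , L
lit , L
lit , Item , L
lit , Item * Item , L
lit , id * Item , L
lit , id * a , L
lit , id * a , Item
lit , id * a , lit

[L [Item lit] , [L [Item [Item id] * [Item a]] , [L [Item lit]]]]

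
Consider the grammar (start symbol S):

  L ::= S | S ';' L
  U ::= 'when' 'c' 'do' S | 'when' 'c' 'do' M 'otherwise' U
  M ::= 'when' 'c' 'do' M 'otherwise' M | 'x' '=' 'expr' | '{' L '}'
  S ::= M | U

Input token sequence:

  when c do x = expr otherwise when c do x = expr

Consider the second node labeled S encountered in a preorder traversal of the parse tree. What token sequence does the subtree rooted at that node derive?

x = expr

[S [U when c do [M x = expr] otherwise [U when c do [S [M x = expr]]]]]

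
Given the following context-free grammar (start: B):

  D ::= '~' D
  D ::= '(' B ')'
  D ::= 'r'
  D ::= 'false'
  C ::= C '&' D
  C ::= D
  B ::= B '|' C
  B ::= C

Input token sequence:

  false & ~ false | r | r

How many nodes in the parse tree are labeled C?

[B [B [B [C [C [D false]] & [D ~ [D false]]]] | [C [D r]]] | [C [D r]]]

4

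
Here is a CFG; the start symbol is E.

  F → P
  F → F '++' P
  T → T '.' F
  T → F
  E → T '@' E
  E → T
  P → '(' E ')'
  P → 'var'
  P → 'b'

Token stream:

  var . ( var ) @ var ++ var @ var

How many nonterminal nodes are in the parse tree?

21

[E [T [T [F [P var]]] . [F [P ( [E [T [F [P var]]]] )]]] @ [E [T [F [F [P var]] ++ [P var]]] @ [E [T [F [P var]]]]]]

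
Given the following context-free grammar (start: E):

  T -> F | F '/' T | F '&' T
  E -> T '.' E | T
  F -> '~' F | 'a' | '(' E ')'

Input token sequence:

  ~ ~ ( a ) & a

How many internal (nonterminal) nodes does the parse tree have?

[E [T [F ~ [F ~ [F ( [E [T [F a]]] )]]] & [T [F a]]]]

10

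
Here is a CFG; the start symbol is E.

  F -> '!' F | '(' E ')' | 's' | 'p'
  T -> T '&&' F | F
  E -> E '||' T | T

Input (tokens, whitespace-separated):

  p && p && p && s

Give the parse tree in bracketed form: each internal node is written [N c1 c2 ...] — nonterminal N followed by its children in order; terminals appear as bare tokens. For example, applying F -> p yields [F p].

[E [T [T [T [T [F p]] && [F p]] && [F p]] && [F s]]]

E
T
T && F
T && F && F
T && F && F && F
F && F && F && F
p && F && F && F
p && p && F && F
p && p && p && F
p && p && p && s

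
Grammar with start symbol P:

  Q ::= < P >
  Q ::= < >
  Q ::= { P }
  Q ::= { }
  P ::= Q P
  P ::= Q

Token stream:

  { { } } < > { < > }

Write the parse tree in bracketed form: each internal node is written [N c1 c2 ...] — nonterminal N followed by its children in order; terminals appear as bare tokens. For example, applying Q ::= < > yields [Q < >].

P
Q P
{ P } P
{ Q } P
{ { } } P
{ { } } Q P
{ { } } < > P
{ { } } < > Q
{ { } } < > { P }
{ { } } < > { Q }
{ { } } < > { < > }

[P [Q { [P [Q { }]] }] [P [Q < >] [P [Q { [P [Q < >]] }]]]]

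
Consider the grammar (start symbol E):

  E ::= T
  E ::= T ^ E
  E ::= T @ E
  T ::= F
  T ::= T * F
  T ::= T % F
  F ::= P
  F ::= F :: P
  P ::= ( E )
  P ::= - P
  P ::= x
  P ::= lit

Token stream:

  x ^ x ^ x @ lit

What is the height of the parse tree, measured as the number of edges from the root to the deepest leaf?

[E [T [F [P x]]] ^ [E [T [F [P x]]] ^ [E [T [F [P x]]] @ [E [T [F [P lit]]]]]]]

7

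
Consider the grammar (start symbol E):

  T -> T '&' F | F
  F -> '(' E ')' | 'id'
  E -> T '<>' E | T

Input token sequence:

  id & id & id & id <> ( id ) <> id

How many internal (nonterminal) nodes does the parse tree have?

[E [T [T [T [T [F id]] & [F id]] & [F id]] & [F id]] <> [E [T [F ( [E [T [F id]]] )]] <> [E [T [F id]]]]]

18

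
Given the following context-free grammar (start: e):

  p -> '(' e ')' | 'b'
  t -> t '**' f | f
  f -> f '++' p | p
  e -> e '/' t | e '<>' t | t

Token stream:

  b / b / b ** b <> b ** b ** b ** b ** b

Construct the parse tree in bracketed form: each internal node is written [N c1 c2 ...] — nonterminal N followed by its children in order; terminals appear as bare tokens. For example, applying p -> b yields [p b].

[e [e [e [e [t [f [p b]]]] / [t [f [p b]]]] / [t [t [f [p b]]] ** [f [p b]]]] <> [t [t [t [t [t [f [p b]]] ** [f [p b]]] ** [f [p b]]] ** [f [p b]]] ** [f [p b]]]]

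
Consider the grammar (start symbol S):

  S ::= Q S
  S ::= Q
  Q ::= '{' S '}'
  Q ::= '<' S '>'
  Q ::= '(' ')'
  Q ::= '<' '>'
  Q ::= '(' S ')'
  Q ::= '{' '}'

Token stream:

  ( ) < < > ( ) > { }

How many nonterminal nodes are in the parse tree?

10

[S [Q ( )] [S [Q < [S [Q < >] [S [Q ( )]]] >] [S [Q { }]]]]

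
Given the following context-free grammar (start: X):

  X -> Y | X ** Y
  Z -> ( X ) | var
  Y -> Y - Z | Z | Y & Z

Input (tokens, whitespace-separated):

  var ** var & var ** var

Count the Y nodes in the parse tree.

[X [X [X [Y [Z var]]] ** [Y [Y [Z var]] & [Z var]]] ** [Y [Z var]]]

4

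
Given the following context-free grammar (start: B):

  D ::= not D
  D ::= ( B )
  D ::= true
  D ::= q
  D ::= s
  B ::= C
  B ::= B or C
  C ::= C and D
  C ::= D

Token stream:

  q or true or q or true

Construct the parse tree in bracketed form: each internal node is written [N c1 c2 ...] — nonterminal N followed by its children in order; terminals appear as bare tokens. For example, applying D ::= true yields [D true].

[B [B [B [B [C [D q]]] or [C [D true]]] or [C [D q]]] or [C [D true]]]

B
B or C
B or C or C
B or C or C or C
C or C or C or C
D or C or C or C
q or C or C or C
q or D or C or C
q or true or C or C
q or true or D or C
q or true or q or C
q or true or q or D
q or true or q or true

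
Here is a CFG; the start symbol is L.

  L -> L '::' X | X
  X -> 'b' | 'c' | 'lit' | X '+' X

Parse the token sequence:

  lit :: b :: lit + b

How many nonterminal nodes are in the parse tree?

8

[L [L [L [X lit]] :: [X b]] :: [X [X lit] + [X b]]]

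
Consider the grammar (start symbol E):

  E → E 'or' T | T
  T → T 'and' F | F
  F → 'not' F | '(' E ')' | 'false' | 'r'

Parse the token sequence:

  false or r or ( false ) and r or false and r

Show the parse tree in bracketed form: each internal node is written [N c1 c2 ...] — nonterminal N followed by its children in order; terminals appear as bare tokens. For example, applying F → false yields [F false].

[E [E [E [E [T [F false]]] or [T [F r]]] or [T [T [F ( [E [T [F false]]] )]] and [F r]]] or [T [T [F false]] and [F r]]]

E
E or T
E or T or T
E or T or T or T
T or T or T or T
F or T or T or T
false or T or T or T
false or F or T or T
false or r or T or T
false or r or T and F or T
false or r or F and F or T
false or r or ( E ) and F or T
false or r or ( T ) and F or T
false or r or ( F ) and F or T
false or r or ( false ) and F or T
false or r or ( false ) and r or T
false or r or ( false ) and r or T and F
false or r or ( false ) and r or F and F
false or r or ( false ) and r or false and F
false or r or ( false ) and r or false and r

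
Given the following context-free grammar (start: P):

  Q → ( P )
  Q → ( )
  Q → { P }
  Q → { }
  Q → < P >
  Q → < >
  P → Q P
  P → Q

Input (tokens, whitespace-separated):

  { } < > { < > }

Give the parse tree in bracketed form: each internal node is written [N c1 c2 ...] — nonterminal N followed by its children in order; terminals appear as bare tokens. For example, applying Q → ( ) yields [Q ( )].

P
Q P
{ } P
{ } Q P
{ } < > P
{ } < > Q
{ } < > { P }
{ } < > { Q }
{ } < > { < > }

[P [Q { }] [P [Q < >] [P [Q { [P [Q < >]] }]]]]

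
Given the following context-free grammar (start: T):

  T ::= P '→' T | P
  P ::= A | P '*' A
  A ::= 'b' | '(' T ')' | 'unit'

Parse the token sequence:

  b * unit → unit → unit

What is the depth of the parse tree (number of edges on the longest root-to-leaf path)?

5

[T [P [P [A b]] * [A unit]] → [T [P [A unit]] → [T [P [A unit]]]]]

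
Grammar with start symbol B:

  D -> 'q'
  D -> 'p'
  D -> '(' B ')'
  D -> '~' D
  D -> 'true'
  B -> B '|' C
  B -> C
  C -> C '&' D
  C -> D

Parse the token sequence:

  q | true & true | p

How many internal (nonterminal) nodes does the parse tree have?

[B [B [B [C [D q]]] | [C [C [D true]] & [D true]]] | [C [D p]]]

11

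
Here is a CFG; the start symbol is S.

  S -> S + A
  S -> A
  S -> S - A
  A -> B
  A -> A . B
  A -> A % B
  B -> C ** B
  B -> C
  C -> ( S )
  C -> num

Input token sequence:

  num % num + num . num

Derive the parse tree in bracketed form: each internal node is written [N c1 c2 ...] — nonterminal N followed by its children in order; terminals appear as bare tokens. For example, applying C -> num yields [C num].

S
S + A
A + A
A % B + A
B % B + A
C % B + A
num % B + A
num % C + A
num % num + A
num % num + A . B
num % num + B . B
num % num + C . B
num % num + num . B
num % num + num . C
num % num + num . num

[S [S [A [A [B [C num]]] % [B [C num]]]] + [A [A [B [C num]]] . [B [C num]]]]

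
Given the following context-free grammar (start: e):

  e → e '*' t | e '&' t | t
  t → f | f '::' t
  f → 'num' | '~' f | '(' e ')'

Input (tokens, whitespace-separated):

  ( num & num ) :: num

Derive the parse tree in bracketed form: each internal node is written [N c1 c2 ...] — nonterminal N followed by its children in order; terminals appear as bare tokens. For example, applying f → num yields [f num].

[e [t [f ( [e [e [t [f num]]] & [t [f num]]] )] :: [t [f num]]]]

e
t
f :: t
( e ) :: t
( e & t ) :: t
( t & t ) :: t
( f & t ) :: t
( num & t ) :: t
( num & f ) :: t
( num & num ) :: t
( num & num ) :: f
( num & num ) :: num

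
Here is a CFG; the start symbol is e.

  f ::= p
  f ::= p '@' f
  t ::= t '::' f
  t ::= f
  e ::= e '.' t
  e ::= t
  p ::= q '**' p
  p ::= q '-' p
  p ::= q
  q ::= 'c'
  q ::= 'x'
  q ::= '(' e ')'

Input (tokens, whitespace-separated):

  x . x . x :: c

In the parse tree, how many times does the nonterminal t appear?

4

[e [e [e [t [f [p [q x]]]]] . [t [f [p [q x]]]]] . [t [t [f [p [q x]]]] :: [f [p [q c]]]]]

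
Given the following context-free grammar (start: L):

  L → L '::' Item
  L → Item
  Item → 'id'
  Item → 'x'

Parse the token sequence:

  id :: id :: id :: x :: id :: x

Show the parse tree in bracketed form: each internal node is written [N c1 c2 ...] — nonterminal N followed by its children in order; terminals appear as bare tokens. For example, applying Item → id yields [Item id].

L
L :: Item
L :: Item :: Item
L :: Item :: Item :: Item
L :: Item :: Item :: Item :: Item
L :: Item :: Item :: Item :: Item :: Item
Item :: Item :: Item :: Item :: Item :: Item
id :: Item :: Item :: Item :: Item :: Item
id :: id :: Item :: Item :: Item :: Item
id :: id :: id :: Item :: Item :: Item
id :: id :: id :: x :: Item :: Item
id :: id :: id :: x :: id :: Item
id :: id :: id :: x :: id :: x

[L [L [L [L [L [L [Item id]] :: [Item id]] :: [Item id]] :: [Item x]] :: [Item id]] :: [Item x]]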